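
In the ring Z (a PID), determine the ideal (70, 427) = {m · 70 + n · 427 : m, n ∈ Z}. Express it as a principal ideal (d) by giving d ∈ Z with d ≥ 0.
(70, 427) = (7); d = 7

In the PID Z, (a, b) is generated by gcd(a, b). Compute gcd(427, 70) with the extended Euclidean algorithm, tracking rows (r, s, t) with s·427 + t·70 = r:
  row A: (427, 1, 0)   [1·427 + 0·70 = 427]
  row B: (70, 0, 1)   [0·427 + 1·70 = 70]
  427 = 6·70 + 7   → row C = row A − 6·row B = (7, 1, −6)   [check: 1·427 − 6·70 = 7]
  70 = 10·7 + 0   → remainder 0, stop. gcd = 7 (last nonzero row C).
So gcd(70, 427) = 7, with Bézout identity 1·427 − 6·70 = 7. Containment (⊇): the Bézout identity exhibits 7 as an element of (70, 427), giving (7) ⊆ (70, 427). Containment (⊆): since 7 | 70 and 7 | 427 (70 = 7·10, 427 = 7·61), every Z-linear combination of 70 and 427 is divisible by 7, so (70, 427) ⊆ (7). Therefore (70, 427) = (7), d = 7.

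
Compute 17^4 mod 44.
9

Use repeated squaring. Binary(4) = 100. Walk through the bits of the exponent 4 left-to-right: at each bit after the leading one, square the running value, then multiply by 17 if the bit is 1 (always reducing mod 44):
  bit 1 = 1 (leading): start with 17.
  bit 2 = 0: square 17^2 = 289 ≡ 25 (mod 44).
  bit 3 = 0: square 25^2 = 625 ≡ 9 (mod 44).
Final value: 17^4 ≡ 9 (mod 44).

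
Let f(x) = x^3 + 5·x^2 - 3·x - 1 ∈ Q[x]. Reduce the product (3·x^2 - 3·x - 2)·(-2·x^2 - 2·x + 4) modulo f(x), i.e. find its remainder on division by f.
a · b ≡ -146·x^2 + 76·x + 22 (mod f(x))

First multiply in Q[x] without reducing: a · b = -6·x^4 + 22·x^2 - 8·x - 8. Now divide by f(x) = x^3 + 5·x^2 - 3·x - 1, eliminating the leading term at each step:
  leading term -6·x^4: subtract (-6·x)·f(x) = -6·x^4 - 30·x^3 + 18·x^2 + 6·x, leaving 30·x^3 + 4·x^2 - 14·x - 8
  leading term 30·x^3: subtract (30)·f(x) = 30·x^3 + 150·x^2 - 90·x - 30, leaving -146·x^2 + 76·x + 22
The degree is now < 3, so this is the remainder. Hence a · b ≡ -146·x^2 + 76·x + 22 in Q[x]/(f).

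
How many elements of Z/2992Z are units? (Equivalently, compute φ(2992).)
An element a ∈ Z/2992Z is a unit iff gcd(a, 2992) = 1, so the number of units is φ(2992). φ is multiplicative, with φ(p^e) = p^e − p^(e−1). Factorise 2992 = 2^4 · 11 · 17. Then
  φ(2992) = (2^4 − 2^3) · (11 − 1) · (17 − 1) = 8 · 10 · 16 = 1280.

Final answer: Z/2992Z has φ(2992) = 1280 units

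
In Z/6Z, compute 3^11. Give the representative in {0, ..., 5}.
3

Use repeated squaring. Binary(11) = 1011. Walk through the bits of the exponent 11 left-to-right: at each bit after the leading one, square the running value, then multiply by 3 if the bit is 1 (always reducing mod 6):
  bit 1 = 1 (leading): start with 3.
  bit 2 = 0: square 3^2 = 9 ≡ 3 (mod 6).
  bit 3 = 1: square 3^2 = 9 ≡ 3; bit is 1, so multiply 3·3 = 9 ≡ 3 (mod 6).
  bit 4 = 1: square 3^2 = 9 ≡ 3; bit is 1, so multiply 3·3 = 9 ≡ 3 (mod 6).
Final value: 3^11 ≡ 3 (mod 6).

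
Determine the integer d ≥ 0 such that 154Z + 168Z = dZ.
In the PID Z, (a, b) is generated by gcd(a, b). Compute gcd(168, 154) with the extended Euclidean algorithm, tracking rows (r, s, t) with s·168 + t·154 = r:
  row A: (168, 1, 0)   [1·168 + 0·154 = 168]
  row B: (154, 0, 1)   [0·168 + 1·154 = 154]
  168 = 1·154 + 14   → row C = row A − 1·row B = (14, 1, −1)   [check: 1·168 − 1·154 = 14]
  154 = 11·14 + 0   → remainder 0, stop. gcd = 14 (last nonzero row C).
So gcd(154, 168) = 14, with Bézout identity 1·168 − 1·154 = 14. Containment (⊇): the Bézout identity exhibits 14 as an element of (154, 168), giving (14) ⊆ (154, 168). Containment (⊆): since 14 | 154 and 14 | 168 (154 = 14·11, 168 = 14·12), every Z-linear combination of 154 and 168 is divisible by 14, so (154, 168) ⊆ (14). Therefore (154, 168) = (14), d = 14.

Final answer: (154, 168) = (14); d = 14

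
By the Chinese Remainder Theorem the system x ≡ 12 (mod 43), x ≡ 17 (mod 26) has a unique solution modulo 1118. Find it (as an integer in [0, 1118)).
The moduli 43, 26 are pairwise coprime, so by the CRT there is a unique solution mod 43·26 = 1118.
Solve by successive substitution. Start with x ≡ 12 (mod 43).
  Combine with x ≡ 17 (mod 26): write x = 12 + 43·t and require 12 + 43·t ≡ 17 (mod 26), i.e. 43·t ≡ 17 − 12 ≡ 5 (mod 26). Since 43^(−1) ≡ 23 (mod 26) (43 ≡ 17 (mod 26)), t ≡ 23·5 ≡ 11 (mod 26). So x ≡ 12 + 43·11 = 485 (mod 1118).
Unique solution in [0, 1118): x = 485.

Final answer: x ≡ 485 (mod 1118); the representative in [0, 1118) is 485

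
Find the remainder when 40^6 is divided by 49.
36

Use repeated squaring. Binary(6) = 110. Walk through the bits of the exponent 6 left-to-right: at each bit after the leading one, square the running value, then multiply by 40 if the bit is 1 (always reducing mod 49):
  bit 1 = 1 (leading): start with 40.
  bit 2 = 1: square 40^2 = 1600 ≡ 32; bit is 1, so multiply 32·40 = 1280 ≡ 6 (mod 49).
  bit 3 = 0: square 6^2 = 36 (mod 49).
Final value: 40^6 ≡ 36 (mod 49).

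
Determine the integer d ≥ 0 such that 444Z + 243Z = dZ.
In the PID Z, (a, b) is generated by gcd(a, b). Compute gcd(444, 243) with the extended Euclidean algorithm, tracking rows (r, s, t) with s·444 + t·243 = r:
  row A: (444, 1, 0)   [1·444 + 0·243 = 444]
  row B: (243, 0, 1)   [0·444 + 1·243 = 243]
  444 = 1·243 + 201   → row C = row A − 1·row B = (201, 1, −1)   [check: 1·444 − 1·243 = 201]
  243 = 1·201 + 42   → row D = row B − 1·row C = (42, −1, 2)   [check: −1·444 + 2·243 = 42]
  201 = 4·42 + 33   → row E = row C − 4·row D = (33, 5, −9)   [check: 5·444 − 9·243 = 33]
  42 = 1·33 + 9   → row F = row D − 1·row E = (9, −6, 11)   [check: −6·444 + 11·243 = 9]
  33 = 3·9 + 6   → row G = row E − 3·row F = (6, 23, −42)   [check: 23·444 − 42·243 = 6]
  9 = 1·6 + 3   → row H = row F − 1·row G = (3, −29, 53)   [check: −29·444 + 53·243 = 3]
  6 = 2·3 + 0   → remainder 0, stop. gcd = 3 (last nonzero row H).
So gcd(444, 243) = 3, with Bézout identity −29·444 + 53·243 = 3. Containment (⊇): the Bézout identity exhibits 3 as an element of (444, 243), giving (3) ⊆ (444, 243). Containment (⊆): since 3 | 444 and 3 | 243 (444 = 3·148, 243 = 3·81), every Z-linear combination of 444 and 243 is divisible by 3, so (444, 243) ⊆ (3). Therefore (444, 243) = (3), d = 3.

Final answer: (444, 243) = (3); d = 3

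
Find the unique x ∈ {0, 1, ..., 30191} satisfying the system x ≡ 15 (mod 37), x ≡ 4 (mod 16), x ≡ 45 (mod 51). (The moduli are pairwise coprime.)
x ≡ 4788 (mod 30192); the representative in [0, 30192) is 4788

The moduli 37, 16, 51 are pairwise coprime, so by the CRT there is a unique solution mod 37·16·51 = 30192.
Solve by successive substitution. Start with x ≡ 15 (mod 37).
  Combine with x ≡ 4 (mod 16): write x = 15 + 37·t and require 15 + 37·t ≡ 4 (mod 16), i.e. 37·t ≡ 4 − 15 ≡ 5 (mod 16). Since 37^(−1) ≡ 13 (mod 16) (37 ≡ 5 (mod 16)), t ≡ 13·5 ≡ 1 (mod 16). So x ≡ 15 + 37·1 = 52 (mod 592).
  Combine with x ≡ 45 (mod 51): write x = 52 + 592·t and require 52 + 592·t ≡ 45 (mod 51), i.e. 592·t ≡ 45 − 52 ≡ 44 (mod 51). Since 592^(−1) ≡ 28 (mod 51) (592 ≡ 31 (mod 51)), t ≡ 28·44 ≡ 8 (mod 51). So x ≡ 52 + 592·8 = 4788 (mod 30192).
Unique solution in [0, 30192): x = 4788.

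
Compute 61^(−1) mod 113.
Apply the extended Euclidean algorithm to (113, 61), tracking rows (r, s, t) with s·113 + t·61 = r. Each division r_prev = q·r_cur + r_new produces the new row as (previous row) − q·(current row):
  row A: (113, 1, 0)   [1·113 + 0·61 = 113]
  row B: (61, 0, 1)   [0·113 + 1·61 = 61]
  113 = 1·61 + 52   → row C = row A − 1·row B = (52, 1, −1)   [check: 1·113 − 1·61 = 52]
  61 = 1·52 + 9   → row D = row B − 1·row C = (9, −1, 2)   [check: −1·113 + 2·61 = 9]
  52 = 5·9 + 7   → row E = row C − 5·row D = (7, 6, −11)   [check: 6·113 − 11·61 = 7]
  9 = 1·7 + 2   → row F = row D − 1·row E = (2, −7, 13)   [check: −7·113 + 13·61 = 2]
  7 = 3·2 + 1   → row G = row E − 3·row F = (1, 27, −50)   [check: 27·113 − 50·61 = 1]
  2 = 2·1 + 0   → remainder 0, stop. gcd = 1 (last nonzero row G).
The gcd is 1, so 61 is invertible mod 113. The last nonzero row gives 27·113 − 50·61 = 1, so t = −50. So 61^(−1) ≡ −50 ≡ 63 (mod 113). Verify: 61 · 63 = 3843 ≡ 1 (mod 113). ✓

Final answer: 61^(−1) ≡ 63 (mod 113)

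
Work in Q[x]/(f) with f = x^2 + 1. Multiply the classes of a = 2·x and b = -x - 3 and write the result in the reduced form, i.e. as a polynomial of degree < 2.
First multiply in Q[x] without reducing: a · b = -2·x^2 - 6·x. Now divide by f(x) = x^2 + 1, eliminating the leading term at each step:
  leading term -2·x^2: subtract (-2)·f(x) = -2·x^2 - 2, leaving 2 - 6·x
The degree is now < 2, so this is the remainder. Hence a · b ≡ 2 - 6·x in Q[x]/(f).

Final answer: a · b ≡ 2 - 6·x (mod f(x))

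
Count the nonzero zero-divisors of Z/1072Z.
Z/1072Z has 543 nonzero zero-divisors

In Z/1072Z each nonzero element is either a unit (gcd with 1072 is 1) or a zero-divisor (gcd > 1). The number of units is φ(1072): factorise 1072 = 2^4 · 67, so φ(1072) = (2^4 − 2^3) · (67 − 1) = 8 · 66 = 528. The nonzero elements number 1072 − 1 = 1071. Hence the nonzero zero-divisors number 1071 − 528 = 543.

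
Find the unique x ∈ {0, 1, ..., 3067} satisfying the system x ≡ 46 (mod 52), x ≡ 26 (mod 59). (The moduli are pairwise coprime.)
x ≡ 2386 (mod 3068); the representative in [0, 3068) is 2386

The moduli 52, 59 are pairwise coprime, so by the CRT there is a unique solution mod 52·59 = 3068.
Solve by successive substitution. Start with x ≡ 46 (mod 52).
  Combine with x ≡ 26 (mod 59): write x = 46 + 52·t and require 46 + 52·t ≡ 26 (mod 59), i.e. 52·t ≡ 26 − 46 ≡ 39 (mod 59). Since 52^(−1) ≡ 42 (mod 59), t ≡ 42·39 ≡ 45 (mod 59). So x ≡ 46 + 52·45 = 2386 (mod 3068).
Unique solution in [0, 3068): x = 2386.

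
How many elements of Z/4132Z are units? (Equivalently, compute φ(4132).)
An element a ∈ Z/4132Z is a unit iff gcd(a, 4132) = 1, so the number of units is φ(4132). φ is multiplicative, with φ(p^e) = p^e − p^(e−1). Factorise 4132 = 2^2 · 1033. Then
  φ(4132) = (2^2 − 2^1) · (1033 − 1) = 2 · 1032 = 2064.

Final answer: Z/4132Z has φ(4132) = 2064 units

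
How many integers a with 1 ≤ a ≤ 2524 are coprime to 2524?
The number of a ∈ {1, ..., 2524} with gcd(a, 2524) = 1 is by definition Euler's totient φ(2524). φ is multiplicative, with φ(p^e) = p^e − p^(e−1). Factorise 2524 = 2^2 · 631. Then
  φ(2524) = (2^2 − 2^1) · (631 − 1) = 2 · 630 = 1260.
So there are 1260 such integers.

Final answer: 1260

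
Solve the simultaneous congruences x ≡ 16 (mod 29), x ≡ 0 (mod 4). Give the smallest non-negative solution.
x ≡ 16 (mod 116); the representative in [0, 116) is 16

The moduli 29, 4 are pairwise coprime, so by the CRT there is a unique solution mod 29·4 = 116.
Solve by successive substitution. Start with x ≡ 16 (mod 29).
  Combine with x ≡ 0 (mod 4): write x = 16 + 29·t and require 16 + 29·t ≡ 0 (mod 4), i.e. 29·t ≡ 0 − 16 ≡ 0 (mod 4). Since 29^(−1) ≡ 1 (mod 4) (29 ≡ 1 (mod 4)), t ≡ 1·0 ≡ 0 (mod 4). So x ≡ 16 + 29·0 = 16 (mod 116).
Unique solution in [0, 116): x = 16.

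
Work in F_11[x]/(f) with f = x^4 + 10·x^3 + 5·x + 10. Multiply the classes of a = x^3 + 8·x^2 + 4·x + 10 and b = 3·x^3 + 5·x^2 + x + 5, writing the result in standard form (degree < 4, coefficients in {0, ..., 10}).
Multiply as integer polynomials: a · b = 3·x^6 + 29·x^5 + 53·x^4 + 63·x^3 + 94·x^2 + 30·x + 50. Reducing coefficients mod 11: a · b ≡ 3·x^6 + 7·x^5 + 9·x^4 + 8·x^3 + 6·x^2 + 8·x + 6. Now divide by f(x) = x^4 + 10·x^3 + 5·x + 10 in F_11[x], eliminating the leading term at each step:
  leading term 3·x^6: subtract (3·x^2)·f(x) = 3·x^6 + 8·x^5 + 4·x^3 + 8·x^2, leaving 10·x^5 + 9·x^4 + 4·x^3 + 9·x^2 + 8·x + 6 (coefficients mod 11)
  leading term 10·x^5: subtract (10·x)·f(x) = 10·x^5 + x^4 + 6·x^2 + x, leaving 8·x^4 + 4·x^3 + 3·x^2 + 7·x + 6 (coefficients mod 11)
  leading term 8·x^4: subtract (8)·f(x) = 8·x^4 + 3·x^3 + 7·x + 3, leaving x^3 + 3·x^2 + 3 (coefficients mod 11)
The degree is now < 4, so this is the remainder. Hence a · b ≡ x^3 + 3·x^2 + 3 in F_11[x]/(f).

Final answer: a · b ≡ x^3 + 3·x^2 + 3 (mod f(x))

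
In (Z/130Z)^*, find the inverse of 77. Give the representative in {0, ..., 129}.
77^(−1) ≡ 103 (mod 130)

Apply the extended Euclidean algorithm to (130, 77), tracking rows (r, s, t) with s·130 + t·77 = r. Each division r_prev = q·r_cur + r_new produces the new row as (previous row) − q·(current row):
  row A: (130, 1, 0)   [1·130 + 0·77 = 130]
  row B: (77, 0, 1)   [0·130 + 1·77 = 77]
  130 = 1·77 + 53   → row C = row A − 1·row B = (53, 1, −1)   [check: 1·130 − 1·77 = 53]
  77 = 1·53 + 24   → row D = row B − 1·row C = (24, −1, 2)   [check: −1·130 + 2·77 = 24]
  53 = 2·24 + 5   → row E = row C − 2·row D = (5, 3, −5)   [check: 3·130 − 5·77 = 5]
  24 = 4·5 + 4   → row F = row D − 4·row E = (4, −13, 22)   [check: −13·130 + 22·77 = 4]
  5 = 1·4 + 1   → row G = row E − 1·row F = (1, 16, −27)   [check: 16·130 − 27·77 = 1]
  4 = 4·1 + 0   → remainder 0, stop. gcd = 1 (last nonzero row G).
The gcd is 1, so 77 is invertible mod 130. The last nonzero row gives 16·130 − 27·77 = 1, so t = −27. So 77^(−1) ≡ −27 ≡ 103 (mod 130). Verify: 77 · 103 = 7931 ≡ 1 (mod 130). ✓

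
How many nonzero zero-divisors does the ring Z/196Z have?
Z/196Z has 111 nonzero zero-divisors

In Z/196Z each nonzero element is either a unit (gcd with 196 is 1) or a zero-divisor (gcd > 1). The number of units is φ(196): factorise 196 = 2^2 · 7^2, so φ(196) = (2^2 − 2^1) · (7^2 − 7^1) = 2 · 42 = 84. The nonzero elements number 196 − 1 = 195. Hence the nonzero zero-divisors number 195 − 84 = 111.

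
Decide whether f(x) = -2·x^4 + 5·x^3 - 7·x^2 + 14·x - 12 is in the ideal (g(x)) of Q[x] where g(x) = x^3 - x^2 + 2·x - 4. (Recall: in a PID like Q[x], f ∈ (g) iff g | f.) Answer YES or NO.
YES

In Q[x] the ideal (g) consists of all multiples of g, so f ∈ (g) iff g | f, i.e. iff the remainder of f on division by g is 0. Divide f by g (g is monic, so eliminate the leading term of the running remainder at each step):
  leading term -2·x^4: subtract (-2·x)·g(x) = -2·x^4 + 2·x^3 - 4·x^2 + 8·x, leaving 3·x^3 - 3·x^2 + 6·x - 12
  leading term 3·x^3: subtract (3)·g(x) = 3·x^3 - 3·x^2 + 6·x - 12, leaving 0
The remainder is 0, so f(x) = g(x) · h(x) with h(x) = 3 - 2·x. Hence g | f, i.e. f ∈ (g).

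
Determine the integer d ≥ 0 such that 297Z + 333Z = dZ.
(297, 333) = (9); d = 9

In the PID Z, (a, b) is generated by gcd(a, b). Compute gcd(333, 297) with the extended Euclidean algorithm, tracking rows (r, s, t) with s·333 + t·297 = r:
  row A: (333, 1, 0)   [1·333 + 0·297 = 333]
  row B: (297, 0, 1)   [0·333 + 1·297 = 297]
  333 = 1·297 + 36   → row C = row A − 1·row B = (36, 1, −1)   [check: 1·333 − 1·297 = 36]
  297 = 8·36 + 9   → row D = row B − 8·row C = (9, −8, 9)   [check: −8·333 + 9·297 = 9]
  36 = 4·9 + 0   → remainder 0, stop. gcd = 9 (last nonzero row D).
So gcd(297, 333) = 9, with Bézout identity −8·333 + 9·297 = 9. Containment (⊇): the Bézout identity exhibits 9 as an element of (297, 333), giving (9) ⊆ (297, 333). Containment (⊆): since 9 | 297 and 9 | 333 (297 = 9·33, 333 = 9·37), every Z-linear combination of 297 and 333 is divisible by 9, so (297, 333) ⊆ (9). Therefore (297, 333) = (9), d = 9.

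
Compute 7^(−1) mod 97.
7^(−1) ≡ 14 (mod 97)

Apply the extended Euclidean algorithm to (97, 7), tracking rows (r, s, t) with s·97 + t·7 = r. Each division r_prev = q·r_cur + r_new produces the new row as (previous row) − q·(current row):
  row A: (97, 1, 0)   [1·97 + 0·7 = 97]
  row B: (7, 0, 1)   [0·97 + 1·7 = 7]
  97 = 13·7 + 6   → row C = row A − 13·row B = (6, 1, −13)   [check: 1·97 − 13·7 = 6]
  7 = 1·6 + 1   → row D = row B − 1·row C = (1, −1, 14)   [check: −1·97 + 14·7 = 1]
  6 = 6·1 + 0   → remainder 0, stop. gcd = 1 (last nonzero row D).
The gcd is 1, so 7 is invertible mod 97. The last nonzero row gives −1·97 + 14·7 = 1, so t = 14. So 7^(−1) ≡ 14 (mod 97). Verify: 7 · 14 = 98 ≡ 1 (mod 97). ✓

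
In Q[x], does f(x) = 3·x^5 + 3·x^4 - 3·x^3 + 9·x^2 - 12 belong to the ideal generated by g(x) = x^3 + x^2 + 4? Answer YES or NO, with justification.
YES

In Q[x] the ideal (g) consists of all multiples of g, so f ∈ (g) iff g | f, i.e. iff the remainder of f on division by g is 0. Divide f by g (g is monic, so eliminate the leading term of the running remainder at each step):
  leading term 3·x^5: subtract (3·x^2)·g(x) = 3·x^5 + 3·x^4 + 12·x^2, leaving -3·x^3 - 3·x^2 - 12
  leading term -3·x^3: subtract (-3)·g(x) = -3·x^3 - 3·x^2 - 12, leaving 0
The remainder is 0, so f(x) = g(x) · h(x) with h(x) = 3·x^2 - 3. Hence g | f, i.e. f ∈ (g).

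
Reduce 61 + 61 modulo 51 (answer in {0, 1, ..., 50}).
20

Reduce the summands first: 61 ≡ 10, 61 ≡ 10 (mod 51), so 61 + 61 ≡ 10 + 10 (mod 51). 10 + 10 = 20; 20 = 0·51 + 20, so (61 + 61) mod 51 = 20.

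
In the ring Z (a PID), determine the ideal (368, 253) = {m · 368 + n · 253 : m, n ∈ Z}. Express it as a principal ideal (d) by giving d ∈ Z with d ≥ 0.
In the PID Z, (a, b) is generated by gcd(a, b). Compute gcd(368, 253) with the extended Euclidean algorithm, tracking rows (r, s, t) with s·368 + t·253 = r:
  row A: (368, 1, 0)   [1·368 + 0·253 = 368]
  row B: (253, 0, 1)   [0·368 + 1·253 = 253]
  368 = 1·253 + 115   → row C = row A − 1·row B = (115, 1, −1)   [check: 1·368 − 1·253 = 115]
  253 = 2·115 + 23   → row D = row B − 2·row C = (23, −2, 3)   [check: −2·368 + 3·253 = 23]
  115 = 5·23 + 0   → remainder 0, stop. gcd = 23 (last nonzero row D).
So gcd(368, 253) = 23, with Bézout identity −2·368 + 3·253 = 23. Containment (⊇): the Bézout identity exhibits 23 as an element of (368, 253), giving (23) ⊆ (368, 253). Containment (⊆): since 23 | 368 and 23 | 253 (368 = 23·16, 253 = 23·11), every Z-linear combination of 368 and 253 is divisible by 23, so (368, 253) ⊆ (23). Therefore (368, 253) = (23), d = 23.

Final answer: (368, 253) = (23); d = 23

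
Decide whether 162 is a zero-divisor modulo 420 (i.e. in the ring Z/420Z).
gcd(162, 420) = 6 > 1, so 162 is not a unit in Z/420Z. In Z/nZ every nonzero non-unit is a zero-divisor: explicitly, take b = 420/gcd = 70 ≠ 0 (mod 420); then 162·70 = 11340 = 27·420, i.e. 162·70 ≡ 0 (mod 420). So 162 is a zero-divisor.

Final answer: YES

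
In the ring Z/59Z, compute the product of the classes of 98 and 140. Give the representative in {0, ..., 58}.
Reduce the factors first: 98 ≡ 39, 140 ≡ 22 (mod 59), so 98 · 140 ≡ 39 · 22 (mod 59). 39 · 22 = 858. Dividing by 59: 858 = 14·59 + 32. So (98 · 140) mod 59 = 32.

Final answer: 32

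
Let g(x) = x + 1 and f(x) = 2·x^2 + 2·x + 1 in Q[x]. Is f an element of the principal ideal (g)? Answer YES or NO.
In Q[x] the ideal (g) consists of all multiples of g, so f ∈ (g) iff g | f, i.e. iff the remainder of f on division by g is 0. Divide f by g (g is monic, so eliminate the leading term of the running remainder at each step):
  leading term 2·x^2: subtract (2·x)·g(x) = 2·x^2 + 2·x, leaving 1
The remainder r(x) = 1 ≠ 0 (and deg r < deg g), so g ∤ f, i.e. f ∉ (g).

Final answer: NO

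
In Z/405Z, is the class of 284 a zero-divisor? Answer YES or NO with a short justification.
NO

gcd(284, 405) = 1, so 284 is a unit in Z/405Z (it has a multiplicative inverse). A unit cannot be a zero-divisor: if 284·b ≡ 0 then multiplying both sides by 284^(−1) gives b ≡ 0. So 284 is not a zero-divisor.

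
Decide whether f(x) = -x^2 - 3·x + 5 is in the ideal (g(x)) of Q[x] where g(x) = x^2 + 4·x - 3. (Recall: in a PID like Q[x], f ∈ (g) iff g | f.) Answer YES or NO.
NO

In Q[x] the ideal (g) consists of all multiples of g, so f ∈ (g) iff g | f, i.e. iff the remainder of f on division by g is 0. Divide f by g (g is monic, so eliminate the leading term of the running remainder at each step):
  leading term -x^2: subtract (-1)·g(x) = -x^2 - 4·x + 3, leaving x + 2
The remainder r(x) = x + 2 ≠ 0 (and deg r < deg g), so g ∤ f, i.e. f ∉ (g).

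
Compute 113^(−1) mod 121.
113^(−1) ≡ 15 (mod 121)

Apply the extended Euclidean algorithm to (121, 113), tracking rows (r, s, t) with s·121 + t·113 = r. Each division r_prev = q·r_cur + r_new produces the new row as (previous row) − q·(current row):
  row A: (121, 1, 0)   [1·121 + 0·113 = 121]
  row B: (113, 0, 1)   [0·121 + 1·113 = 113]
  121 = 1·113 + 8   → row C = row A − 1·row B = (8, 1, −1)   [check: 1·121 − 1·113 = 8]
  113 = 14·8 + 1   → row D = row B − 14·row C = (1, −14, 15)   [check: −14·121 + 15·113 = 1]
  8 = 8·1 + 0   → remainder 0, stop. gcd = 1 (last nonzero row D).
The gcd is 1, so 113 is invertible mod 121. The last nonzero row gives −14·121 + 15·113 = 1, so t = 15. So 113^(−1) ≡ 15 (mod 121). Verify: 113 · 15 = 1695 ≡ 1 (mod 121). ✓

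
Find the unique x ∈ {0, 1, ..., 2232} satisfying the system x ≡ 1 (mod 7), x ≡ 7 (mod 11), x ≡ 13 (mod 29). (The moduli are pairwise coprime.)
The moduli 7, 11, 29 are pairwise coprime, so by the CRT there is a unique solution mod 7·11·29 = 2233.
Solve by successive substitution. Start with x ≡ 1 (mod 7).
  Combine with x ≡ 7 (mod 11): write x = 1 + 7·t and require 1 + 7·t ≡ 7 (mod 11), i.e. 7·t ≡ 7 − 1 ≡ 6 (mod 11). Since 7^(−1) ≡ 8 (mod 11), t ≡ 8·6 ≡ 4 (mod 11). So x ≡ 1 + 7·4 = 29 (mod 77).
  Combine with x ≡ 13 (mod 29): write x = 29 + 77·t and require 29 + 77·t ≡ 13 (mod 29), i.e. 77·t ≡ 13 − 29 ≡ 13 (mod 29). Since 77^(−1) ≡ 26 (mod 29) (77 ≡ 19 (mod 29)), t ≡ 26·13 ≡ 19 (mod 29). So x ≡ 29 + 77·19 = 1492 (mod 2233).
Unique solution in [0, 2233): x = 1492.

Final answer: x ≡ 1492 (mod 2233); the representative in [0, 2233) is 1492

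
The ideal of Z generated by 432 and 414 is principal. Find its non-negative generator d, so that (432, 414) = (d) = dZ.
In the PID Z, (a, b) is generated by gcd(a, b). Compute gcd(432, 414) with the extended Euclidean algorithm, tracking rows (r, s, t) with s·432 + t·414 = r:
  row A: (432, 1, 0)   [1·432 + 0·414 = 432]
  row B: (414, 0, 1)   [0·432 + 1·414 = 414]
  432 = 1·414 + 18   → row C = row A − 1·row B = (18, 1, −1)   [check: 1·432 − 1·414 = 18]
  414 = 23·18 + 0   → remainder 0, stop. gcd = 18 (last nonzero row C).
So gcd(432, 414) = 18, with Bézout identity 1·432 − 1·414 = 18. Containment (⊇): the Bézout identity exhibits 18 as an element of (432, 414), giving (18) ⊆ (432, 414). Containment (⊆): since 18 | 432 and 18 | 414 (432 = 18·24, 414 = 18·23), every Z-linear combination of 432 and 414 is divisible by 18, so (432, 414) ⊆ (18). Therefore (432, 414) = (18), d = 18.

Final answer: (432, 414) = (18); d = 18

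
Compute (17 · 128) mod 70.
6

Reduce the factors first: 128 ≡ 58 (mod 70), so 17 · 128 ≡ 17 · 58 (mod 70). 17 · 58 = 986. Dividing by 70: 986 = 14·70 + 6. So (17 · 128) mod 70 = 6.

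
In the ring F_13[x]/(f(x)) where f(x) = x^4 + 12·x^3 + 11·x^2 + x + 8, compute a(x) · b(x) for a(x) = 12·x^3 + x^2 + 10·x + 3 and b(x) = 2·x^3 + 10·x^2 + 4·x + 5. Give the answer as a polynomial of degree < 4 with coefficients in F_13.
Multiply as integer polynomials: a · b = 24·x^6 + 122·x^5 + 78·x^4 + 170·x^3 + 75·x^2 + 62·x + 15. Reducing coefficients mod 13: a · b ≡ 11·x^6 + 5·x^5 + x^3 + 10·x^2 + 10·x + 2. Now divide by f(x) = x^4 + 12·x^3 + 11·x^2 + x + 8 in F_13[x], eliminating the leading term at each step:
  leading term 11·x^6: subtract (11·x^2)·f(x) = 11·x^6 + 2·x^5 + 4·x^4 + 11·x^3 + 10·x^2, leaving 3·x^5 + 9·x^4 + 3·x^3 + 10·x + 2 (coefficients mod 13)
  leading term 3·x^5: subtract (3·x)·f(x) = 3·x^5 + 10·x^4 + 7·x^3 + 3·x^2 + 11·x, leaving 12·x^4 + 9·x^3 + 10·x^2 + 12·x + 2 (coefficients mod 13)
  leading term 12·x^4: subtract (12)·f(x) = 12·x^4 + x^3 + 2·x^2 + 12·x + 5, leaving 8·x^3 + 8·x^2 + 10 (coefficients mod 13)
The degree is now < 4, so this is the remainder. Hence a · b ≡ 8·x^3 + 8·x^2 + 10 in F_13[x]/(f).

Final answer: a · b ≡ 8·x^3 + 8·x^2 + 10 (mod f(x))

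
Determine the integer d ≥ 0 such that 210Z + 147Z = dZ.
In the PID Z, (a, b) is generated by gcd(a, b). Compute gcd(210, 147) with the extended Euclidean algorithm, tracking rows (r, s, t) with s·210 + t·147 = r:
  row A: (210, 1, 0)   [1·210 + 0·147 = 210]
  row B: (147, 0, 1)   [0·210 + 1·147 = 147]
  210 = 1·147 + 63   → row C = row A − 1·row B = (63, 1, −1)   [check: 1·210 − 1·147 = 63]
  147 = 2·63 + 21   → row D = row B − 2·row C = (21, −2, 3)   [check: −2·210 + 3·147 = 21]
  63 = 3·21 + 0   → remainder 0, stop. gcd = 21 (last nonzero row D).
So gcd(210, 147) = 21, with Bézout identity −2·210 + 3·147 = 21. Containment (⊇): the Bézout identity exhibits 21 as an element of (210, 147), giving (21) ⊆ (210, 147). Containment (⊆): since 21 | 210 and 21 | 147 (210 = 21·10, 147 = 21·7), every Z-linear combination of 210 and 147 is divisible by 21, so (210, 147) ⊆ (21). Therefore (210, 147) = (21), d = 21.

Final answer: (210, 147) = (21); d = 21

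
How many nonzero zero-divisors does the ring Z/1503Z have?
Z/1503Z has 506 nonzero zero-divisors

In Z/1503Z each nonzero element is either a unit (gcd with 1503 is 1) or a zero-divisor (gcd > 1). The number of units is φ(1503): factorise 1503 = 3^2 · 167, so φ(1503) = (3^2 − 3^1) · (167 − 1) = 6 · 166 = 996. The nonzero elements number 1503 − 1 = 1502. Hence the nonzero zero-divisors number 1502 − 996 = 506.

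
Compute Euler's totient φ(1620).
φ is multiplicative, with φ(p^e) = p^e − p^(e−1). Factorise 1620 = 2^2 · 3^4 · 5. Then
  φ(1620) = (2^2 − 2^1) · (3^4 − 3^3) · (5 − 1) = 2 · 54 · 4 = 432.

Final answer: φ(1620) = 432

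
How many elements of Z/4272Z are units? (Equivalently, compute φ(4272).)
Z/4272Z has φ(4272) = 1408 units

An element a ∈ Z/4272Z is a unit iff gcd(a, 4272) = 1, so the number of units is φ(4272). φ is multiplicative, with φ(p^e) = p^e − p^(e−1). Factorise 4272 = 2^4 · 3 · 89. Then
  φ(4272) = (2^4 − 2^3) · (3 − 1) · (89 − 1) = 8 · 2 · 88 = 1408.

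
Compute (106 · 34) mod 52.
16

Reduce the factors first: 106 ≡ 2 (mod 52), so 106 · 34 ≡ 2 · 34 (mod 52). 2 · 34 = 68. Dividing by 52: 68 = 1·52 + 16. So (106 · 34) mod 52 = 16.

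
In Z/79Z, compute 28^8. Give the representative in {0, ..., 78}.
32

Use repeated squaring. Binary(8) = 1000. Walk through the bits of the exponent 8 left-to-right: at each bit after the leading one, square the running value, then multiply by 28 if the bit is 1 (always reducing mod 79):
  bit 1 = 1 (leading): start with 28.
  bit 2 = 0: square 28^2 = 784 ≡ 73 (mod 79).
  bit 3 = 0: square 73^2 = 5329 ≡ 36 (mod 79).
  bit 4 = 0: square 36^2 = 1296 ≡ 32 (mod 79).
Final value: 28^8 ≡ 32 (mod 79).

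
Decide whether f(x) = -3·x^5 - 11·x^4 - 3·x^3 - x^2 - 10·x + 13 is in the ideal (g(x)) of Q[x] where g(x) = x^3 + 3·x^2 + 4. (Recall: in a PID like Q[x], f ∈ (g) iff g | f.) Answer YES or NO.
In Q[x] the ideal (g) consists of all multiples of g, so f ∈ (g) iff g | f, i.e. iff the remainder of f on division by g is 0. Divide f by g (g is monic, so eliminate the leading term of the running remainder at each step):
  leading term -3·x^5: subtract (-3·x^2)·g(x) = -3·x^5 - 9·x^4 - 12·x^2, leaving -2·x^4 - 3·x^3 + 11·x^2 - 10·x + 13
  leading term -2·x^4: subtract (-2·x)·g(x) = -2·x^4 - 6·x^3 - 8·x, leaving 3·x^3 + 11·x^2 - 2·x + 13
  leading term 3·x^3: subtract (3)·g(x) = 3·x^3 + 9·x^2 + 12, leaving 2·x^2 - 2·x + 1
The remainder r(x) = 2·x^2 - 2·x + 1 ≠ 0 (and deg r < deg g), so g ∤ f, i.e. f ∉ (g).

Final answer: NO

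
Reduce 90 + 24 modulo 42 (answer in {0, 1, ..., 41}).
30

Reduce the summands first: 90 ≡ 6 (mod 42), so 90 + 24 ≡ 6 + 24 (mod 42). 6 + 24 = 30; 30 = 0·42 + 30, so (90 + 24) mod 42 = 30.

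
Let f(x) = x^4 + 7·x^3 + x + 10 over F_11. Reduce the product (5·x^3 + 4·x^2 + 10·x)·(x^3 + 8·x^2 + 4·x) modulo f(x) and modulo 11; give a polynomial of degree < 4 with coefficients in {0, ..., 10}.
a · b ≡ 10·x^3 + 3·x^2 + 10·x + 10 (mod f(x))

Multiply as integer polynomials: a · b = 5·x^6 + 44·x^5 + 62·x^4 + 96·x^3 + 40·x^2. Reducing coefficients mod 11: a · b ≡ 5·x^6 + 7·x^4 + 8·x^3 + 7·x^2. Now divide by f(x) = x^4 + 7·x^3 + x + 10 in F_11[x], eliminating the leading term at each step:
  leading term 5·x^6: subtract (5·x^2)·f(x) = 5·x^6 + 2·x^5 + 5·x^3 + 6·x^2, leaving 9·x^5 + 7·x^4 + 3·x^3 + x^2 (coefficients mod 11)
  leading term 9·x^5: subtract (9·x)·f(x) = 9·x^5 + 8·x^4 + 9·x^2 + 2·x, leaving 10·x^4 + 3·x^3 + 3·x^2 + 9·x (coefficients mod 11)
  leading term 10·x^4: subtract (10)·f(x) = 10·x^4 + 4·x^3 + 10·x + 1, leaving 10·x^3 + 3·x^2 + 10·x + 10 (coefficients mod 11)
The degree is now < 4, so this is the remainder. Hence a · b ≡ 10·x^3 + 3·x^2 + 10·x + 10 in F_11[x]/(f).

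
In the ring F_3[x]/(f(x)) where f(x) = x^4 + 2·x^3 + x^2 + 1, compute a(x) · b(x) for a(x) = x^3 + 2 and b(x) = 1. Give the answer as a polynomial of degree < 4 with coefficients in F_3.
Multiply as integer polynomials: a · b = x^3 + 2. Reducing coefficients mod 3: a · b ≡ x^3 + 2. This already has degree < 4, so no reduction by f is needed. Hence a · b ≡ x^3 + 2 in F_3[x]/(f).

Final answer: a · b ≡ x^3 + 2 (mod f(x))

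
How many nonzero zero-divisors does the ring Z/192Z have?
Z/192Z has 127 nonzero zero-divisors

In Z/192Z each nonzero element is either a unit (gcd with 192 is 1) or a zero-divisor (gcd > 1). The number of units is φ(192): factorise 192 = 2^6 · 3, so φ(192) = (2^6 − 2^5) · (3 − 1) = 32 · 2 = 64. The nonzero elements number 192 − 1 = 191. Hence the nonzero zero-divisors number 191 − 64 = 127.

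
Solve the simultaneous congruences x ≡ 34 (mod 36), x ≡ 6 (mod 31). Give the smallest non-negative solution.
x ≡ 502 (mod 1116); the representative in [0, 1116) is 502

The moduli 36, 31 are pairwise coprime, so by the CRT there is a unique solution mod 36·31 = 1116.
Solve by successive substitution. Start with x ≡ 34 (mod 36).
  Combine with x ≡ 6 (mod 31): write x = 34 + 36·t and require 34 + 36·t ≡ 6 (mod 31), i.e. 36·t ≡ 6 − 34 ≡ 3 (mod 31). Since 36^(−1) ≡ 25 (mod 31) (36 ≡ 5 (mod 31)), t ≡ 25·3 ≡ 13 (mod 31). So x ≡ 34 + 36·13 = 502 (mod 1116).
Unique solution in [0, 1116): x = 502.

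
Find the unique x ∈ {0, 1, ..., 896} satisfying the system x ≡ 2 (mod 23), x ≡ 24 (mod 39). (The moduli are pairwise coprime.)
The moduli 23, 39 are pairwise coprime, so by the CRT there is a unique solution mod 23·39 = 897.
Solve by successive substitution. Start with x ≡ 2 (mod 23).
  Combine with x ≡ 24 (mod 39): write x = 2 + 23·t and require 2 + 23·t ≡ 24 (mod 39), i.e. 23·t ≡ 24 − 2 ≡ 22 (mod 39). Since 23^(−1) ≡ 17 (mod 39), t ≡ 17·22 ≡ 23 (mod 39). So x ≡ 2 + 23·23 = 531 (mod 897).
Unique solution in [0, 897): x = 531.

Final answer: x ≡ 531 (mod 897); the representative in [0, 897) is 531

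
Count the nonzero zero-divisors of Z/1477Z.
Z/1477Z has 216 nonzero zero-divisors

In Z/1477Z each nonzero element is either a unit (gcd with 1477 is 1) or a zero-divisor (gcd > 1). The number of units is φ(1477): factorise 1477 = 7 · 211, so φ(1477) = (7 − 1) · (211 − 1) = 6 · 210 = 1260. The nonzero elements number 1477 − 1 = 1476. Hence the nonzero zero-divisors number 1476 − 1260 = 216.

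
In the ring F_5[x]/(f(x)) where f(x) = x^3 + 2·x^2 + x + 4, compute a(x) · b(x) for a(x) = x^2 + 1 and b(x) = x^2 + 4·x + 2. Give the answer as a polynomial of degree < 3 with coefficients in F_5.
a · b ≡ 3·x^2 + 3·x + 4 (mod f(x))

Multiply as integer polynomials: a · b = x^4 + 4·x^3 + 3·x^2 + 4·x + 2. Reducing coefficients mod 5: a · b ≡ x^4 + 4·x^3 + 3·x^2 + 4·x + 2. Now divide by f(x) = x^3 + 2·x^2 + x + 4 in F_5[x], eliminating the leading term at each step:
  leading term x^4: subtract (x)·f(x) = x^4 + 2·x^3 + x^2 + 4·x, leaving 2·x^3 + 2·x^2 + 2 (coefficients mod 5)
  leading term 2·x^3: subtract (2)·f(x) = 2·x^3 + 4·x^2 + 2·x + 3, leaving 3·x^2 + 3·x + 4 (coefficients mod 5)
The degree is now < 3, so this is the remainder. Hence a · b ≡ 3·x^2 + 3·x + 4 in F_5[x]/(f).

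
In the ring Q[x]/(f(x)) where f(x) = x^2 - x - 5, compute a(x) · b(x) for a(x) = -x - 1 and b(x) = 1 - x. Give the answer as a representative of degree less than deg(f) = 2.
a · b ≡ x + 4 (mod f(x))

First multiply in Q[x] without reducing: a · b = x^2 - 1. Now divide by f(x) = x^2 - x - 5, eliminating the leading term at each step:
  leading term x^2: subtract (1)·f(x) = x^2 - x - 5, leaving x + 4
The degree is now < 2, so this is the remainder. Hence a · b ≡ x + 4 in Q[x]/(f).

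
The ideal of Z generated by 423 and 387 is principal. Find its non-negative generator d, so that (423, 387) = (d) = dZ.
In the PID Z, (a, b) is generated by gcd(a, b). Compute gcd(423, 387) with the extended Euclidean algorithm, tracking rows (r, s, t) with s·423 + t·387 = r:
  row A: (423, 1, 0)   [1·423 + 0·387 = 423]
  row B: (387, 0, 1)   [0·423 + 1·387 = 387]
  423 = 1·387 + 36   → row C = row A − 1·row B = (36, 1, −1)   [check: 1·423 − 1·387 = 36]
  387 = 10·36 + 27   → row D = row B − 10·row C = (27, −10, 11)   [check: −10·423 + 11·387 = 27]
  36 = 1·27 + 9   → row E = row C − 1·row D = (9, 11, −12)   [check: 11·423 − 12·387 = 9]
  27 = 3·9 + 0   → remainder 0, stop. gcd = 9 (last nonzero row E).
So gcd(423, 387) = 9, with Bézout identity 11·423 − 12·387 = 9. Containment (⊇): the Bézout identity exhibits 9 as an element of (423, 387), giving (9) ⊆ (423, 387). Containment (⊆): since 9 | 423 and 9 | 387 (423 = 9·47, 387 = 9·43), every Z-linear combination of 423 and 387 is divisible by 9, so (423, 387) ⊆ (9). Therefore (423, 387) = (9), d = 9.

Final answer: (423, 387) = (9); d = 9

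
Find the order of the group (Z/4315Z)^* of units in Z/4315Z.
(Z/4315Z)^* consists of the classes a with gcd(a, 4315) = 1, so its order is φ(4315). φ is multiplicative, with φ(p^e) = p^e − p^(e−1). Factorise 4315 = 5 · 863. Then
  φ(4315) = (5 − 1) · (863 − 1) = 4 · 862 = 3448.
Thus |(Z/4315Z)^*| = 3448.

Final answer: |(Z/4315Z)^*| = 3448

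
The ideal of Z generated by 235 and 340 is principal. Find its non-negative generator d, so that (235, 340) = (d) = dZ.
In the PID Z, (a, b) is generated by gcd(a, b). Compute gcd(340, 235) with the extended Euclidean algorithm, tracking rows (r, s, t) with s·340 + t·235 = r:
  row A: (340, 1, 0)   [1·340 + 0·235 = 340]
  row B: (235, 0, 1)   [0·340 + 1·235 = 235]
  340 = 1·235 + 105   → row C = row A − 1·row B = (105, 1, −1)   [check: 1·340 − 1·235 = 105]
  235 = 2·105 + 25   → row D = row B − 2·row C = (25, −2, 3)   [check: −2·340 + 3·235 = 25]
  105 = 4·25 + 5   → row E = row C − 4·row D = (5, 9, −13)   [check: 9·340 − 13·235 = 5]
  25 = 5·5 + 0   → remainder 0, stop. gcd = 5 (last nonzero row E).
So gcd(235, 340) = 5, with Bézout identity 9·340 − 13·235 = 5. Containment (⊇): the Bézout identity exhibits 5 as an element of (235, 340), giving (5) ⊆ (235, 340). Containment (⊆): since 5 | 235 and 5 | 340 (235 = 5·47, 340 = 5·68), every Z-linear combination of 235 and 340 is divisible by 5, so (235, 340) ⊆ (5). Therefore (235, 340) = (5), d = 5.

Final answer: (235, 340) = (5); d = 5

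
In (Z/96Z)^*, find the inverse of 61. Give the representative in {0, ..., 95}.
61^(−1) ≡ 85 (mod 96)

Apply the extended Euclidean algorithm to (96, 61), tracking rows (r, s, t) with s·96 + t·61 = r. Each division r_prev = q·r_cur + r_new produces the new row as (previous row) − q·(current row):
  row A: (96, 1, 0)   [1·96 + 0·61 = 96]
  row B: (61, 0, 1)   [0·96 + 1·61 = 61]
  96 = 1·61 + 35   → row C = row A − 1·row B = (35, 1, −1)   [check: 1·96 − 1·61 = 35]
  61 = 1·35 + 26   → row D = row B − 1·row C = (26, −1, 2)   [check: −1·96 + 2·61 = 26]
  35 = 1·26 + 9   → row E = row C − 1·row D = (9, 2, −3)   [check: 2·96 − 3·61 = 9]
  26 = 2·9 + 8   → row F = row D − 2·row E = (8, −5, 8)   [check: −5·96 + 8·61 = 8]
  9 = 1·8 + 1   → row G = row E − 1·row F = (1, 7, −11)   [check: 7·96 − 11·61 = 1]
  8 = 8·1 + 0   → remainder 0, stop. gcd = 1 (last nonzero row G).
The gcd is 1, so 61 is invertible mod 96. The last nonzero row gives 7·96 − 11·61 = 1, so t = −11. So 61^(−1) ≡ −11 ≡ 85 (mod 96). Verify: 61 · 85 = 5185 ≡ 1 (mod 96). ✓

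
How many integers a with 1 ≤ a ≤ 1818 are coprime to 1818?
The number of a ∈ {1, ..., 1818} with gcd(a, 1818) = 1 is by definition Euler's totient φ(1818). φ is multiplicative, with φ(p^e) = p^e − p^(e−1). Factorise 1818 = 2 · 3^2 · 101. Then
  φ(1818) = (2 − 1) · (3^2 − 3^1) · (101 − 1) = 1 · 6 · 100 = 600.
So there are 600 such integers.

Final answer: 600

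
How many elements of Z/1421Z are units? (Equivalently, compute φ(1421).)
Z/1421Z has φ(1421) = 1176 units

An element a ∈ Z/1421Z is a unit iff gcd(a, 1421) = 1, so the number of units is φ(1421). φ is multiplicative, with φ(p^e) = p^e − p^(e−1). Factorise 1421 = 7^2 · 29. Then
  φ(1421) = (7^2 − 7^1) · (29 − 1) = 42 · 28 = 1176.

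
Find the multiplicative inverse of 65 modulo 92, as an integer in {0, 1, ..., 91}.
Apply the extended Euclidean algorithm to (92, 65), tracking rows (r, s, t) with s·92 + t·65 = r. Each division r_prev = q·r_cur + r_new produces the new row as (previous row) − q·(current row):
  row A: (92, 1, 0)   [1·92 + 0·65 = 92]
  row B: (65, 0, 1)   [0·92 + 1·65 = 65]
  92 = 1·65 + 27   → row C = row A − 1·row B = (27, 1, −1)   [check: 1·92 − 1·65 = 27]
  65 = 2·27 + 11   → row D = row B − 2·row C = (11, −2, 3)   [check: −2·92 + 3·65 = 11]
  27 = 2·11 + 5   → row E = row C − 2·row D = (5, 5, −7)   [check: 5·92 − 7·65 = 5]
  11 = 2·5 + 1   → row F = row D − 2·row E = (1, −12, 17)   [check: −12·92 + 17·65 = 1]
  5 = 5·1 + 0   → remainder 0, stop. gcd = 1 (last nonzero row F).
The gcd is 1, so 65 is invertible mod 92. The last nonzero row gives −12·92 + 17·65 = 1, so t = 17. So 65^(−1) ≡ 17 (mod 92). Verify: 65 · 17 = 1105 ≡ 1 (mod 92). ✓

Final answer: 65^(−1) ≡ 17 (mod 92)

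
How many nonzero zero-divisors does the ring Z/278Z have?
In Z/278Z each nonzero element is either a unit (gcd with 278 is 1) or a zero-divisor (gcd > 1). The number of units is φ(278): factorise 278 = 2 · 139, so φ(278) = (2 − 1) · (139 − 1) = 1 · 138 = 138. The nonzero elements number 278 − 1 = 277. Hence the nonzero zero-divisors number 277 − 138 = 139.

Final answer: Z/278Z has 139 nonzero zero-divisors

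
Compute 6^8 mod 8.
Use repeated squaring. Binary(8) = 1000. Walk through the bits of the exponent 8 left-to-right: at each bit after the leading one, square the running value, then multiply by 6 if the bit is 1 (always reducing mod 8):
  bit 1 = 1 (leading): start with 6.
  bit 2 = 0: square 6^2 = 36 ≡ 4 (mod 8).
  bit 3 = 0: square 4^2 = 16 ≡ 0 (mod 8).
  bit 4 = 0: square 0^2 = 0 (mod 8).
Final value: 6^8 ≡ 0 (mod 8).

Final answer: 0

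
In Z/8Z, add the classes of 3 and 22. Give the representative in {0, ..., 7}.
Reduce the summands first: 22 ≡ 6 (mod 8), so 3 + 22 ≡ 3 + 6 (mod 8). 3 + 6 = 9; 9 = 1·8 + 1, so (3 + 22) mod 8 = 1.

Final answer: 1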